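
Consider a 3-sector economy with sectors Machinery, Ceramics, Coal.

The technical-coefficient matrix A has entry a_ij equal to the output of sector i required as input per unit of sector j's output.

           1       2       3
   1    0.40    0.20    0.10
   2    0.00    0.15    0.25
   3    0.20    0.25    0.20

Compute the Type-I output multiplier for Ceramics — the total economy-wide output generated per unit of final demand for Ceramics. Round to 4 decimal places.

m_2 = 2.4309

I − A =
  [   0.60    -0.20    -0.10]
  [   0.00     0.85    -0.25]
  [  -0.20    -0.25     0.80]
Cofactors of I−A, C_ij = (−1)^(i+j)·(minor ij) (rows/columns in the sector order above):
  C_11 = (0.85)(0.80) − (-0.25)(-0.25) = 0.6175
  C_12 = −[(0.00)(0.80) − (-0.25)(-0.20)] = 0.0500
  C_13 = (0.00)(-0.25) − (0.85)(-0.20) = 0.1700
  C_21 = −[(-0.20)(0.80) − (-0.10)(-0.25)] = 0.1850
  C_22 = (0.60)(0.80) − (-0.10)(-0.20) = 0.4600
  C_23 = −[(0.60)(-0.25) − (-0.20)(-0.20)] = 0.1900
  C_31 = (-0.20)(-0.25) − (-0.10)(0.85) = 0.1350
  C_32 = −[(0.60)(-0.25) − (-0.10)(0.00)] = 0.1500
  C_33 = (0.60)(0.85) − (-0.20)(0.00) = 0.5100
det(I−A) = Σ_j (I−A)_1j·C_1j = (0.60)(0.6175) + (-0.20)(0.0500) + (-0.10)(0.1700) = 0.3435
adj(I−A) = Cᵀ =
  [ 0.6175   0.1850   0.1350]
  [ 0.0500   0.4600   0.1500]
  [ 0.1700   0.1900   0.5100]
(I − A)⁻¹ = adj(I−A) / det(I−A) ≈
  [   1.79767     0.53857     0.39301]
  [   0.14556     1.33916     0.43668]
  [   0.49491     0.55313     1.48472]
The output multiplier for sector j is the column-j sum of the Leontief inverse (I − A)⁻¹ = adj(I−A) / det(I−A).
Column 2 of adj(I−A): (0.1850, 0.4600, 0.1900); det(I−A) = 0.3435.
m_2 = (0.1850 + 0.4600 + 0.1900) / 0.3435 = 0.835 / 0.3435 ≈ 2.4309.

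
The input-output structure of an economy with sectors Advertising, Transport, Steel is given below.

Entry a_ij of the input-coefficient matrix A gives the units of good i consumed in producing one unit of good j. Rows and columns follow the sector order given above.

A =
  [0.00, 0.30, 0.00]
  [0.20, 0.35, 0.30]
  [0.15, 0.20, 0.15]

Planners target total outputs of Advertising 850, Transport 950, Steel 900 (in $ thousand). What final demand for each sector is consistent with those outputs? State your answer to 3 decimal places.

d_A = 565.000, d_T = 177.500, d_S = 447.500

I − A =
  [   1.00    -0.30     0.00]
  [  -0.20     0.65    -0.30]
  [  -0.15    -0.20     0.85]
d = (I − A) x:
  d_A = (+1.00)·850 + (-0.30)·950 + (+0.00)·900 = 565.000
  d_T = (-0.20)·850 + (+0.65)·950 + (-0.30)·900 = 177.500
  d_S = (-0.15)·850 + (-0.20)·950 + (+0.85)·900 = 447.500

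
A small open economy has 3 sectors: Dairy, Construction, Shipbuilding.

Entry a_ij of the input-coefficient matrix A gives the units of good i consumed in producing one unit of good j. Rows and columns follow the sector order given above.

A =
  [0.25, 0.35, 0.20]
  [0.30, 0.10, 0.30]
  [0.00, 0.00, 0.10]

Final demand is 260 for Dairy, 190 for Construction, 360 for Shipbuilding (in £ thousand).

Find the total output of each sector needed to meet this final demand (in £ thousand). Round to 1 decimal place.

x_1 = 727.2, x_2 = 586.8, x_3 = 400.0

I − A =
  [   0.75    -0.35    -0.20]
  [  -0.30     0.90    -0.30]
  [   0.00     0.00     0.90]
Cofactors of I−A, C_ij = (−1)^(i+j)·(minor ij) (rows/columns in the sector order above):
  C_11 = (0.90)(0.90) − (-0.30)(0.00) = 0.8100
  C_12 = −[(-0.30)(0.90) − (-0.30)(0.00)] = 0.2700
  C_13 = (-0.30)(0.00) − (0.90)(0.00) = 0.0000
  C_21 = −[(-0.35)(0.90) − (-0.20)(0.00)] = 0.3150
  C_22 = (0.75)(0.90) − (-0.20)(0.00) = 0.6750
  C_23 = −[(0.75)(0.00) − (-0.35)(0.00)] = 0.0000
  C_31 = (-0.35)(-0.30) − (-0.20)(0.90) = 0.2850
  C_32 = −[(0.75)(-0.30) − (-0.20)(-0.30)] = 0.2850
  C_33 = (0.75)(0.90) − (-0.35)(-0.30) = 0.5700
det(I−A) = Σ_j (I−A)_1j·C_1j = (0.75)(0.8100) + (-0.35)(0.2700) + (-0.20)(0.0000) = 0.5130
adj(I−A) = Cᵀ =
  [ 0.8100   0.3150   0.2850]
  [ 0.2700   0.6750   0.2850]
  [ 0.0000   0.0000   0.5700]
(I − A)⁻¹ = adj(I−A) / det(I−A) ≈
  [   1.5789     0.6140     0.5556]
  [   0.5263     1.3158     0.5556]
  [   0.0000     0.0000     1.1111]
x = (I − A)⁻¹ d = adj(I−A)·d / det(I−A), with det(I−A) = 0.5130:
  x_1 = (0.8100·260 + 0.3150·190 + 0.2850·360) / 0.5130 = 373.05 / 0.5130 ≈ 727.2
  x_2 = (0.2700·260 + 0.6750·190 + 0.2850·360) / 0.5130 = 301.05 / 0.5130 ≈ 586.8
  x_3 = (0.0000·260 + 0.0000·190 + 0.5700·360) / 0.5130 = 205.20 / 0.5130 = 400.0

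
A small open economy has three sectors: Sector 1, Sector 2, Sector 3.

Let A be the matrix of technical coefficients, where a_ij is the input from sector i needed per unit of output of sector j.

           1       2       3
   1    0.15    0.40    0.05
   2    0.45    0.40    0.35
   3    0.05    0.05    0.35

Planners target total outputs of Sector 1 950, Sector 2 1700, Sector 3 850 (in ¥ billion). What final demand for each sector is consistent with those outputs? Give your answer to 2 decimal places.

I − A =
  [   0.85    -0.40    -0.05]
  [  -0.45     0.60    -0.35]
  [  -0.05    -0.05     0.65]
d = (I − A) x:
  d_1 = (+0.85)·950 + (-0.40)·1700 + (-0.05)·850 = 85.00
  d_2 = (-0.45)·950 + (+0.60)·1700 + (-0.35)·850 = 295.00
  d_3 = (-0.05)·950 + (-0.05)·1700 + (+0.65)·850 = 420.00

d_1 = 85.00, d_2 = 295.00, d_3 = 420.00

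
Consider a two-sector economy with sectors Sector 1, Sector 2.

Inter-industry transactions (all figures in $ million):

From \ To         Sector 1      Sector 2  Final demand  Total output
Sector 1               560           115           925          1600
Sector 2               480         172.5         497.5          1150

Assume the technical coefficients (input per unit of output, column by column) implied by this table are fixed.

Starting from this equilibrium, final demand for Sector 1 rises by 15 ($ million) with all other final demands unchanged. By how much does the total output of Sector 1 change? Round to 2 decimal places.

Δx_1 = 24.40

Technical coefficients a_ij = z_ij / X_j:
  a_11 = 560/1600 = 0.35, a_21 = 480/1600 = 0.30
  a_12 = 115/1150 = 0.10, a_22 = 172.5/1150 = 0.15
I − A =
  [   0.65    -0.10]
  [  -0.30     0.85]
det(I−A) = (0.65)(0.85) − (-0.10)(-0.30) = 0.5225
adj(I−A) = [[0.85, 0.10], [0.30, 0.65]]
(I − A)⁻¹ = adj(I−A) / det(I−A) ≈
  [   1.6268     0.1914]
  [   0.5742     1.2440]
Δx = (I − A)⁻¹ Δd with Δd having +15 in the Sector 1 component and 0 elsewhere.
So Δx_1 = L_11 · (+15), where L_11 = adj(I−A)_11 / det(I−A) = 0.85 / 0.5225.
Δx_1 = 0.85 × (+15) / 0.5225 = 12.75 / 0.5225 ≈ 24.40.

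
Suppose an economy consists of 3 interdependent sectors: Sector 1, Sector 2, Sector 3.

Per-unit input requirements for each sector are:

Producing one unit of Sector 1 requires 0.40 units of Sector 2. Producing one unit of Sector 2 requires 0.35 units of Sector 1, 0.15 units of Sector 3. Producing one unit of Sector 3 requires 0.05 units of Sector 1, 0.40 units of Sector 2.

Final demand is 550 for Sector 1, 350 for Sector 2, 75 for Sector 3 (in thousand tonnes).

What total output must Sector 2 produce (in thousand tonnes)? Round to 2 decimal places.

I − A =
  [   1.00    -0.35    -0.05]
  [  -0.40     1.00    -0.40]
  [   0.00    -0.15     1.00]
Cofactors of I−A, C_ij = (−1)^(i+j)·(minor ij) (rows/columns in the sector order above):
  C_11 = (1.00)(1.00) − (-0.40)(-0.15) = 0.9400
  C_12 = −[(-0.40)(1.00) − (-0.40)(0.00)] = 0.4000
  C_13 = (-0.40)(-0.15) − (1.00)(0.00) = 0.0600
  C_21 = −[(-0.35)(1.00) − (-0.05)(-0.15)] = 0.3575
  C_22 = (1.00)(1.00) − (-0.05)(0.00) = 1.0000
  C_23 = −[(1.00)(-0.15) − (-0.35)(0.00)] = 0.1500
  C_31 = (-0.35)(-0.40) − (-0.05)(1.00) = 0.1900
  C_32 = −[(1.00)(-0.40) − (-0.05)(-0.40)] = 0.4200
  C_33 = (1.00)(1.00) − (-0.35)(-0.40) = 0.8600
det(I−A) = Σ_j (I−A)_1j·C_1j = (1.00)(0.9400) + (-0.35)(0.4000) + (-0.05)(0.0600) = 0.7970
adj(I−A) = Cᵀ =
  [ 0.9400   0.3575   0.1900]
  [ 0.4000   1.0000   0.4200]
  [ 0.0600   0.1500   0.8600]
(I − A)⁻¹ = adj(I−A) / det(I−A) ≈
  [   1.1794     0.4486     0.2384]
  [   0.5019     1.2547     0.5270]
  [   0.0753     0.1882     1.0790]
x = (I − A)⁻¹ d = adj(I−A)·d / det(I−A), with det(I−A) = 0.7970:
  x_1 = (0.9400·550 + 0.3575·350 + 0.1900·75) / 0.7970 = 656.375 / 0.7970 ≈ 823.56
  x_2 = (0.4000·550 + 1.0000·350 + 0.4200·75) / 0.7970 = 601.50 / 0.7970 ≈ 754.71
  x_3 = (0.0600·550 + 0.1500·350 + 0.8600·75) / 0.7970 = 150.00 / 0.7970 ≈ 188.21

x_2 = 754.71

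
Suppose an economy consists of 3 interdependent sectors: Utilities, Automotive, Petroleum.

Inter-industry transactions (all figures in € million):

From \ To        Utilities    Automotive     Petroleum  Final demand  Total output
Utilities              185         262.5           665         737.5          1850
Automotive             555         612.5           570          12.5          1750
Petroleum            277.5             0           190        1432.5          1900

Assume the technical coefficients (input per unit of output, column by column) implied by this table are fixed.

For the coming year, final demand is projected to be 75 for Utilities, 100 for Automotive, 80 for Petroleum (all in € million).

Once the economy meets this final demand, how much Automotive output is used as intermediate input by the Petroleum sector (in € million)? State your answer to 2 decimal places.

Technical coefficients a_ij = z_ij / X_j:
  a_11 = 185/1850 = 0.10, a_21 = 555/1850 = 0.30, a_31 = 277.5/1850 = 0.15
  a_12 = 262.5/1750 = 0.15, a_22 = 612.5/1750 = 0.35, a_32 = 0/1750 = 0.00
  a_13 = 665/1900 = 0.35, a_23 = 570/1900 = 0.30, a_33 = 190/1900 = 0.10
I − A =
  [   0.90    -0.15    -0.35]
  [  -0.30     0.65    -0.30]
  [  -0.15     0.00     0.90]
Cofactors of I−A, C_ij = (−1)^(i+j)·(minor ij) (rows/columns in the sector order above):
  C_11 = (0.65)(0.90) − (-0.30)(0.00) = 0.5850
  C_12 = −[(-0.30)(0.90) − (-0.30)(-0.15)] = 0.3150
  C_13 = (-0.30)(0.00) − (0.65)(-0.15) = 0.0975
  C_21 = −[(-0.15)(0.90) − (-0.35)(0.00)] = 0.1350
  C_22 = (0.90)(0.90) − (-0.35)(-0.15) = 0.7575
  C_23 = −[(0.90)(0.00) − (-0.15)(-0.15)] = 0.0225
  C_31 = (-0.15)(-0.30) − (-0.35)(0.65) = 0.2725
  C_32 = −[(0.90)(-0.30) − (-0.35)(-0.30)] = 0.3750
  C_33 = (0.90)(0.65) − (-0.15)(-0.30) = 0.5400
det(I−A) = Σ_j (I−A)_1j·C_1j = (0.90)(0.5850) + (-0.15)(0.3150) + (-0.35)(0.0975) = 0.445125
adj(I−A) = Cᵀ =
  [ 0.5850   0.1350   0.2725]
  [ 0.3150   0.7575   0.3750]
  [ 0.0975   0.0225   0.5400]
(I − A)⁻¹ = adj(I−A) / det(I−A) ≈
  [   1.3142     0.3033     0.6122]
  [   0.7077     1.7018     0.8425]
  [   0.2190     0.0505     1.2131]
First solve x = (I − A)⁻¹ d = adj(I−A)·d / det(I−A); in particular x_3 = (0.0975·75 + 0.0225·100 + 0.5400·80) / 0.445125 = 52.7625 / 0.445125 ≈ 118.5341.
Intermediate flow from 2 to 3: z_23 = a_23 · x_3 = 0.30 × 52.7625 / 0.445125 = 15.82875 / 0.445125 ≈ 35.56.

z_23 = 35.56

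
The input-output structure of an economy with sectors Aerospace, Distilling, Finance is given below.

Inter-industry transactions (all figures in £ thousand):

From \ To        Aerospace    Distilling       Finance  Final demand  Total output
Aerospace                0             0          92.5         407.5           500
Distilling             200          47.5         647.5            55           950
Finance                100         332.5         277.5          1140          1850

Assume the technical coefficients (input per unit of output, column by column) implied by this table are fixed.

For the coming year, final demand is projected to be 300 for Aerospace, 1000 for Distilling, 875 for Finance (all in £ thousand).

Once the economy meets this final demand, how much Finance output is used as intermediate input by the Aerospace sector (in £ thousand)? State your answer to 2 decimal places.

z_31 = 79.15

Technical coefficients a_ij = z_ij / X_j:
  a_11 = 0/500 = 0.00, a_21 = 200/500 = 0.40, a_31 = 100/500 = 0.20
  a_12 = 0/950 = 0.00, a_22 = 47.5/950 = 0.05, a_32 = 332.5/950 = 0.35
  a_13 = 92.5/1850 = 0.05, a_23 = 647.5/1850 = 0.35, a_33 = 277.5/1850 = 0.15
I − A =
  [   1.00     0.00    -0.05]
  [  -0.40     0.95    -0.35]
  [  -0.20    -0.35     0.85]
Cofactors of I−A, C_ij = (−1)^(i+j)·(minor ij) (rows/columns in the sector order above):
  C_11 = (0.95)(0.85) − (-0.35)(-0.35) = 0.6850
  C_12 = −[(-0.40)(0.85) − (-0.35)(-0.20)] = 0.4100
  C_13 = (-0.40)(-0.35) − (0.95)(-0.20) = 0.3300
  C_21 = −[(0.00)(0.85) − (-0.05)(-0.35)] = 0.0175
  C_22 = (1.00)(0.85) − (-0.05)(-0.20) = 0.8400
  C_23 = −[(1.00)(-0.35) − (0.00)(-0.20)] = 0.3500
  C_31 = (0.00)(-0.35) − (-0.05)(0.95) = 0.0475
  C_32 = −[(1.00)(-0.35) − (-0.05)(-0.40)] = 0.3700
  C_33 = (1.00)(0.95) − (0.00)(-0.40) = 0.9500
det(I−A) = Σ_j (I−A)_1j·C_1j = (1.00)(0.6850) + (0.00)(0.4100) + (-0.05)(0.3300) = 0.6685
adj(I−A) = Cᵀ =
  [ 0.6850   0.0175   0.0475]
  [ 0.4100   0.8400   0.3700]
  [ 0.3300   0.3500   0.9500]
(I − A)⁻¹ = adj(I−A) / det(I−A) ≈
  [   1.0247     0.0262     0.0711]
  [   0.6133     1.2565     0.5535]
  [   0.4936     0.5236     1.4211]
First solve x = (I − A)⁻¹ d = adj(I−A)·d / det(I−A); in particular x_1 = (0.6850·300 + 0.0175·1000 + 0.0475·875) / 0.6685 = 264.5625 / 0.6685 ≈ 395.7554.
Intermediate flow from 3 to 1: z_31 = a_31 · x_1 = 0.20 × 264.5625 / 0.6685 = 52.9125 / 0.6685 ≈ 79.15.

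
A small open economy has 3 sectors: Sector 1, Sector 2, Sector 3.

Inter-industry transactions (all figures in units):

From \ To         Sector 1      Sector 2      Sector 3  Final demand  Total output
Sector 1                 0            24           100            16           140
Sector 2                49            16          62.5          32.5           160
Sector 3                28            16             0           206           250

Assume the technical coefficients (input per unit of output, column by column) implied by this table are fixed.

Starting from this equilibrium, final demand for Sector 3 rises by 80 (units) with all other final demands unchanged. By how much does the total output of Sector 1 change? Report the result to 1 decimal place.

Technical coefficients a_ij = z_ij / X_j:
  a_11 = 0/140 = 0.00, a_21 = 49/140 = 0.35, a_31 = 28/140 = 0.20
  a_12 = 24/160 = 0.15, a_22 = 16/160 = 0.10, a_32 = 16/160 = 0.10
  a_13 = 100/250 = 0.40, a_23 = 62.5/250 = 0.25, a_33 = 0/250 = 0.00
I − A =
  [   1.00    -0.15    -0.40]
  [  -0.35     0.90    -0.25]
  [  -0.20    -0.10     1.00]
Cofactors of I−A, C_ij = (−1)^(i+j)·(minor ij) (rows/columns in the sector order above):
  C_11 = (0.90)(1.00) − (-0.25)(-0.10) = 0.8750
  C_12 = −[(-0.35)(1.00) − (-0.25)(-0.20)] = 0.4000
  C_13 = (-0.35)(-0.10) − (0.90)(-0.20) = 0.2150
  C_21 = −[(-0.15)(1.00) − (-0.40)(-0.10)] = 0.1900
  C_22 = (1.00)(1.00) − (-0.40)(-0.20) = 0.9200
  C_23 = −[(1.00)(-0.10) − (-0.15)(-0.20)] = 0.1300
  C_31 = (-0.15)(-0.25) − (-0.40)(0.90) = 0.3975
  C_32 = −[(1.00)(-0.25) − (-0.40)(-0.35)] = 0.3900
  C_33 = (1.00)(0.90) − (-0.15)(-0.35) = 0.8475
det(I−A) = Σ_j (I−A)_1j·C_1j = (1.00)(0.8750) + (-0.15)(0.4000) + (-0.40)(0.2150) = 0.7290
adj(I−A) = Cᵀ =
  [ 0.8750   0.1900   0.3975]
  [ 0.4000   0.9200   0.3900]
  [ 0.2150   0.1300   0.8475]
(I − A)⁻¹ = adj(I−A) / det(I−A) ≈
  [   1.2003     0.2606     0.5453]
  [   0.5487     1.2620     0.5350]
  [   0.2949     0.1783     1.1626]
Δx = (I − A)⁻¹ Δd with Δd having +80 in the Sector 3 component and 0 elsewhere.
So Δx_1 = L_13 · (+80), where L_13 = adj(I−A)_13 / det(I−A) = 0.3975 / 0.7290.
Δx_1 = 0.3975 × (+80) / 0.7290 = 31.80 / 0.7290 ≈ 43.6.

Δx_1 = 43.6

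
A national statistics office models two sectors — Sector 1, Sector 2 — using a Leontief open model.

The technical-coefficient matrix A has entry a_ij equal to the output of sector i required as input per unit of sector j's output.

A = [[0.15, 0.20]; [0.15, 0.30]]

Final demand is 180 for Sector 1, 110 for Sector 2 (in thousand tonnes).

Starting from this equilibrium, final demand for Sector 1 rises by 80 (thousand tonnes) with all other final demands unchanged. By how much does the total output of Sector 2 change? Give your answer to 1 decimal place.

I − A =
  [   0.85    -0.20]
  [  -0.15     0.70]
det(I−A) = (0.85)(0.70) − (-0.20)(-0.15) = 0.5650
adj(I−A) = [[0.70, 0.20], [0.15, 0.85]]
(I − A)⁻¹ = adj(I−A) / det(I−A) ≈
  [   1.2389     0.3540]
  [   0.2655     1.5044]
Δx = (I − A)⁻¹ Δd with Δd having +80 in the Sector 1 component and 0 elsewhere.
So Δx_2 = L_21 · (+80), where L_21 = adj(I−A)_21 / det(I−A) = 0.15 / 0.5650.
Δx_2 = 0.15 × (+80) / 0.5650 = 12.00 / 0.5650 ≈ 21.2.

Δx_2 = 21.2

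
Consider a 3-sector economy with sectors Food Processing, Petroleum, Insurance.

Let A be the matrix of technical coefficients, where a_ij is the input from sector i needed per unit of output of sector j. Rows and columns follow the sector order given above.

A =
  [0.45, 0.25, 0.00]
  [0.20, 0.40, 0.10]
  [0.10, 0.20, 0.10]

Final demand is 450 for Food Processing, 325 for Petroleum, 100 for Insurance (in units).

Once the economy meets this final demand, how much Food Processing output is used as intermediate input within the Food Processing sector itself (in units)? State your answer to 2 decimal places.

z_11 = 584.20

I − A =
  [   0.55    -0.25     0.00]
  [  -0.20     0.60    -0.10]
  [  -0.10    -0.20     0.90]
Cofactors of I−A, C_ij = (−1)^(i+j)·(minor ij) (rows/columns in the sector order above):
  C_11 = (0.60)(0.90) − (-0.10)(-0.20) = 0.5200
  C_12 = −[(-0.20)(0.90) − (-0.10)(-0.10)] = 0.1900
  C_13 = (-0.20)(-0.20) − (0.60)(-0.10) = 0.1000
  C_21 = −[(-0.25)(0.90) − (0.00)(-0.20)] = 0.2250
  C_22 = (0.55)(0.90) − (0.00)(-0.10) = 0.4950
  C_23 = −[(0.55)(-0.20) − (-0.25)(-0.10)] = 0.1350
  C_31 = (-0.25)(-0.10) − (0.00)(0.60) = 0.0250
  C_32 = −[(0.55)(-0.10) − (0.00)(-0.20)] = 0.0550
  C_33 = (0.55)(0.60) − (-0.25)(-0.20) = 0.2800
det(I−A) = Σ_j (I−A)_1j·C_1j = (0.55)(0.5200) + (-0.25)(0.1900) + (0.00)(0.1000) = 0.2385
adj(I−A) = Cᵀ =
  [ 0.5200   0.2250   0.0250]
  [ 0.1900   0.4950   0.0550]
  [ 0.1000   0.1350   0.2800]
(I − A)⁻¹ = adj(I−A) / det(I−A) ≈
  [   2.1803     0.9434     0.1048]
  [   0.7966     2.0755     0.2306]
  [   0.4193     0.5660     1.1740]
First solve x = (I − A)⁻¹ d = adj(I−A)·d / det(I−A); in particular x_1 = (0.5200·450 + 0.2250·325 + 0.0250·100) / 0.2385 = 309.625 / 0.2385 ≈ 1298.2180.
Intermediate flow from 1 to 1: z_11 = a_11 · x_1 = 0.45 × 309.625 / 0.2385 = 139.33125 / 0.2385 ≈ 584.20.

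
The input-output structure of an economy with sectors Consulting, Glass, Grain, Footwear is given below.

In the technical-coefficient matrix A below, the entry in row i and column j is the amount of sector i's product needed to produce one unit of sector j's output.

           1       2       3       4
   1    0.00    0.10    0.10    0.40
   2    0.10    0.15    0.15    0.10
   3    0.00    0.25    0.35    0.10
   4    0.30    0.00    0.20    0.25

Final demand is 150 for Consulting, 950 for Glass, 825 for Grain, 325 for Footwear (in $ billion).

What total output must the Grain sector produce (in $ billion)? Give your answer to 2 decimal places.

x_3 = 2193.05

I − A =
  [   1.00    -0.10    -0.10    -0.40]
  [  -0.10     0.85    -0.15    -0.10]
  [   0.00    -0.25     0.65    -0.10]
  [  -0.30     0.00    -0.20     0.75]
Compute the cofactors C_ij = (−1)^(i+j)·(3×3 minor ij) of I−A; the adjugate is their transpose:
adj(I−A) = Cᵀ =
  [ 0.36425   0.08550   0.14500   0.22500]
  [ 0.07075   0.38650   0.13300   0.10700]
  [ 0.05175   0.16050   0.52500   0.11900]
  [ 0.15950   0.07700   0.19800   0.50600]
det(I−A) = Σ_j (I−A)_1j·C_1j = (1.00)(0.36425) + (-0.10)(0.07075) + (-0.10)(0.05175) + (-0.40)(0.15950) = 0.2882
(I − A)⁻¹ = adj(I−A) / det(I−A) ≈
  [   1.2639     0.2967     0.5031     0.7807]
  [   0.2455     1.3411     0.4615     0.3713]
  [   0.1796     0.5569     1.8217     0.4129]
  [   0.5534     0.2672     0.6870     1.7557]
x = (I − A)⁻¹ d = adj(I−A)·d / det(I−A), with det(I−A) = 0.2882:
  x_1 = (0.36425·150 + 0.08550·950 + 0.14500·825 + 0.22500·325) / 0.2882 = 328.6125 / 0.2882 ≈ 1140.22
  x_2 = (0.07075·150 + 0.38650·950 + 0.13300·825 + 0.10700·325) / 0.2882 = 522.2875 / 0.2882 ≈ 1812.24
  x_3 = (0.05175·150 + 0.16050·950 + 0.52500·825 + 0.11900·325) / 0.2882 = 632.0375 / 0.2882 ≈ 2193.05
  x_4 = (0.15950·150 + 0.07700·950 + 0.19800·825 + 0.50600·325) / 0.2882 = 424.875 / 0.2882 ≈ 1474.24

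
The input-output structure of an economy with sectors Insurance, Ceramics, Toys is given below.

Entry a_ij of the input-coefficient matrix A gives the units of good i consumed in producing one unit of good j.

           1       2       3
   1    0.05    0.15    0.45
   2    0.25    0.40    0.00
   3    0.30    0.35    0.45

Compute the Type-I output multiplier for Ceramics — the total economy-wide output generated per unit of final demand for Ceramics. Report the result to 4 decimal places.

m_2 = 5.8261

I − A =
  [   0.95    -0.15    -0.45]
  [  -0.25     0.60     0.00]
  [  -0.30    -0.35     0.55]
Cofactors of I−A, C_ij = (−1)^(i+j)·(minor ij) (rows/columns in the sector order above):
  C_11 = (0.60)(0.55) − (0.00)(-0.35) = 0.3300
  C_12 = −[(-0.25)(0.55) − (0.00)(-0.30)] = 0.1375
  C_13 = (-0.25)(-0.35) − (0.60)(-0.30) = 0.2675
  C_21 = −[(-0.15)(0.55) − (-0.45)(-0.35)] = 0.2400
  C_22 = (0.95)(0.55) − (-0.45)(-0.30) = 0.3875
  C_23 = −[(0.95)(-0.35) − (-0.15)(-0.30)] = 0.3775
  C_31 = (-0.15)(0.00) − (-0.45)(0.60) = 0.2700
  C_32 = −[(0.95)(0.00) − (-0.45)(-0.25)] = 0.1125
  C_33 = (0.95)(0.60) − (-0.15)(-0.25) = 0.5325
det(I−A) = Σ_j (I−A)_1j·C_1j = (0.95)(0.3300) + (-0.15)(0.1375) + (-0.45)(0.2675) = 0.1725
adj(I−A) = Cᵀ =
  [ 0.3300   0.2400   0.2700]
  [ 0.1375   0.3875   0.1125]
  [ 0.2675   0.3775   0.5325]
(I − A)⁻¹ = adj(I−A) / det(I−A) ≈
  [   1.91304     1.39130     1.56522]
  [   0.79710     2.24638     0.65217]
  [   1.55072     2.18841     3.08696]
The output multiplier for sector j is the column-j sum of the Leontief inverse (I − A)⁻¹ = adj(I−A) / det(I−A).
Column 2 of adj(I−A): (0.2400, 0.3875, 0.3775); det(I−A) = 0.1725.
m_2 = (0.2400 + 0.3875 + 0.3775) / 0.1725 = 1.005 / 0.1725 ≈ 5.8261.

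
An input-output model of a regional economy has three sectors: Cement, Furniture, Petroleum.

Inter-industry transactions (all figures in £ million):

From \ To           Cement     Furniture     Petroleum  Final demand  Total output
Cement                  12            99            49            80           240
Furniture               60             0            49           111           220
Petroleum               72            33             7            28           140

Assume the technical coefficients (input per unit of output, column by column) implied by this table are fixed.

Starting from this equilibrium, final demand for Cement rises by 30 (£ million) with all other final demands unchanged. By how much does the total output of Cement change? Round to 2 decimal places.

Technical coefficients a_ij = z_ij / X_j:
  a_11 = 12/240 = 0.05, a_21 = 60/240 = 0.25, a_31 = 72/240 = 0.30
  a_12 = 99/220 = 0.45, a_22 = 0/220 = 0.00, a_32 = 33/220 = 0.15
  a_13 = 49/140 = 0.35, a_23 = 49/140 = 0.35, a_33 = 7/140 = 0.05
I − A =
  [   0.95    -0.45    -0.35]
  [  -0.25     1.00    -0.35]
  [  -0.30    -0.15     0.95]
Cofactors of I−A, C_ij = (−1)^(i+j)·(minor ij) (rows/columns in the sector order above):
  C_11 = (1.00)(0.95) − (-0.35)(-0.15) = 0.8975
  C_12 = −[(-0.25)(0.95) − (-0.35)(-0.30)] = 0.3425
  C_13 = (-0.25)(-0.15) − (1.00)(-0.30) = 0.3375
  C_21 = −[(-0.45)(0.95) − (-0.35)(-0.15)] = 0.4800
  C_22 = (0.95)(0.95) − (-0.35)(-0.30) = 0.7975
  C_23 = −[(0.95)(-0.15) − (-0.45)(-0.30)] = 0.2775
  C_31 = (-0.45)(-0.35) − (-0.35)(1.00) = 0.5075
  C_32 = −[(0.95)(-0.35) − (-0.35)(-0.25)] = 0.4200
  C_33 = (0.95)(1.00) − (-0.45)(-0.25) = 0.8375
det(I−A) = Σ_j (I−A)_1j·C_1j = (0.95)(0.8975) + (-0.45)(0.3425) + (-0.35)(0.3375) = 0.580375
adj(I−A) = Cᵀ =
  [ 0.8975   0.4800   0.5075]
  [ 0.3425   0.7975   0.4200]
  [ 0.3375   0.2775   0.8375]
(I − A)⁻¹ = adj(I−A) / det(I−A) ≈
  [   1.5464     0.8271     0.8744]
  [   0.5901     1.3741     0.7237]
  [   0.5815     0.4781     1.4430]
Δx = (I − A)⁻¹ Δd with Δd having +30 in the Cement component and 0 elsewhere.
So Δx_1 = L_11 · (+30), where L_11 = adj(I−A)_11 / det(I−A) = 0.8975 / 0.580375.
Δx_1 = 0.8975 × (+30) / 0.580375 = 26.925 / 0.580375 ≈ 46.39.

Δx_1 = 46.39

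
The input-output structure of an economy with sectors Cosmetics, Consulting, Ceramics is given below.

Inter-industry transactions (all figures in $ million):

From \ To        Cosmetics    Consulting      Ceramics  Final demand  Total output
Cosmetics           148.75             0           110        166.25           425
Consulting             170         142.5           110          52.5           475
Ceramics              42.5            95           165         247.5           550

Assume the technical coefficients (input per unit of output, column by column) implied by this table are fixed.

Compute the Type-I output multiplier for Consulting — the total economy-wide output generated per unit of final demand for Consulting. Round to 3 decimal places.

m_2 = 2.305

Technical coefficients a_ij = z_ij / X_j:
  a_11 = 148.75/425 = 0.35, a_21 = 170/425 = 0.40, a_31 = 42.5/425 = 0.10
  a_12 = 0/475 = 0.00, a_22 = 142.5/475 = 0.30, a_32 = 95/475 = 0.20
  a_13 = 110/550 = 0.20, a_23 = 110/550 = 0.20, a_33 = 165/550 = 0.30
I − A =
  [   0.65     0.00    -0.20]
  [  -0.40     0.70    -0.20]
  [  -0.10    -0.20     0.70]
Cofactors of I−A, C_ij = (−1)^(i+j)·(minor ij) (rows/columns in the sector order above):
  C_11 = (0.70)(0.70) − (-0.20)(-0.20) = 0.4500
  C_12 = −[(-0.40)(0.70) − (-0.20)(-0.10)] = 0.3000
  C_13 = (-0.40)(-0.20) − (0.70)(-0.10) = 0.1500
  C_21 = −[(0.00)(0.70) − (-0.20)(-0.20)] = 0.0400
  C_22 = (0.65)(0.70) − (-0.20)(-0.10) = 0.4350
  C_23 = −[(0.65)(-0.20) − (0.00)(-0.10)] = 0.1300
  C_31 = (0.00)(-0.20) − (-0.20)(0.70) = 0.1400
  C_32 = −[(0.65)(-0.20) − (-0.20)(-0.40)] = 0.2100
  C_33 = (0.65)(0.70) − (0.00)(-0.40) = 0.4550
det(I−A) = Σ_j (I−A)_1j·C_1j = (0.65)(0.4500) + (0.00)(0.3000) + (-0.20)(0.1500) = 0.2625
adj(I−A) = Cᵀ =
  [ 0.4500   0.0400   0.1400]
  [ 0.3000   0.4350   0.2100]
  [ 0.1500   0.1300   0.4550]
(I − A)⁻¹ = adj(I−A) / det(I−A) ≈
  [   1.7143     0.1524     0.5333]
  [   1.1429     1.6571     0.8000]
  [   0.5714     0.4952     1.7333]
The output multiplier for sector j is the column-j sum of the Leontief inverse (I − A)⁻¹ = adj(I−A) / det(I−A).
Column 2 of adj(I−A): (0.0400, 0.4350, 0.1300); det(I−A) = 0.2625.
m_2 = (0.0400 + 0.4350 + 0.1300) / 0.2625 = 0.605 / 0.2625 ≈ 2.305.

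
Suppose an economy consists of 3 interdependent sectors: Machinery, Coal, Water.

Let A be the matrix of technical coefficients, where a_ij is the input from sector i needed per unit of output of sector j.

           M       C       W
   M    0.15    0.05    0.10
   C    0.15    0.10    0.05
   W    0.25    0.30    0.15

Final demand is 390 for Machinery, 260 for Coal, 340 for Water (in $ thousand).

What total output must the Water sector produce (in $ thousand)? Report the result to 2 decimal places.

x_W = 716.49

I − A =
  [   0.85    -0.05    -0.10]
  [  -0.15     0.90    -0.05]
  [  -0.25    -0.30     0.85]
Cofactors of I−A, C_ij = (−1)^(i+j)·(minor ij) (rows/columns in the sector order above):
  C_11 = (0.90)(0.85) − (-0.05)(-0.30) = 0.7500
  C_12 = −[(-0.15)(0.85) − (-0.05)(-0.25)] = 0.1400
  C_13 = (-0.15)(-0.30) − (0.90)(-0.25) = 0.2700
  C_21 = −[(-0.05)(0.85) − (-0.10)(-0.30)] = 0.0725
  C_22 = (0.85)(0.85) − (-0.10)(-0.25) = 0.6975
  C_23 = −[(0.85)(-0.30) − (-0.05)(-0.25)] = 0.2675
  C_31 = (-0.05)(-0.05) − (-0.10)(0.90) = 0.0925
  C_32 = −[(0.85)(-0.05) − (-0.10)(-0.15)] = 0.0575
  C_33 = (0.85)(0.90) − (-0.05)(-0.15) = 0.7575
det(I−A) = Σ_j (I−A)_1j·C_1j = (0.85)(0.7500) + (-0.05)(0.1400) + (-0.10)(0.2700) = 0.6035
adj(I−A) = Cᵀ =
  [ 0.7500   0.0725   0.0925]
  [ 0.1400   0.6975   0.0575]
  [ 0.2700   0.2675   0.7575]
(I − A)⁻¹ = adj(I−A) / det(I−A) ≈
  [   1.2428     0.1201     0.1533]
  [   0.2320     1.1558     0.0953]
  [   0.4474     0.4432     1.2552]
x = (I − A)⁻¹ d = adj(I−A)·d / det(I−A), with det(I−A) = 0.6035:
  x_M = (0.7500·390 + 0.0725·260 + 0.0925·340) / 0.6035 = 342.80 / 0.6035 ≈ 568.02
  x_C = (0.1400·390 + 0.6975·260 + 0.0575·340) / 0.6035 = 255.50 / 0.6035 ≈ 423.36
  x_W = (0.2700·390 + 0.2675·260 + 0.7575·340) / 0.6035 = 432.40 / 0.6035 ≈ 716.49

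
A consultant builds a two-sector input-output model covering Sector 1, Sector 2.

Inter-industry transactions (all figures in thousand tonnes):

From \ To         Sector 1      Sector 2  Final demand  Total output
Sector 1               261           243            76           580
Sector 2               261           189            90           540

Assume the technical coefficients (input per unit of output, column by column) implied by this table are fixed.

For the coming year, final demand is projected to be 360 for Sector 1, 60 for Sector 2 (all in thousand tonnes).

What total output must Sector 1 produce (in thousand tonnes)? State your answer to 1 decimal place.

Technical coefficients a_ij = z_ij / X_j:
  a_11 = 261/580 = 0.45, a_21 = 261/580 = 0.45
  a_12 = 243/540 = 0.45, a_22 = 189/540 = 0.35
I − A =
  [   0.55    -0.45]
  [  -0.45     0.65]
det(I−A) = (0.55)(0.65) − (-0.45)(-0.45) = 0.1550
adj(I−A) = [[0.65, 0.45], [0.45, 0.55]]
(I − A)⁻¹ = adj(I−A) / det(I−A) ≈
  [   4.1935     2.9032]
  [   2.9032     3.5484]
x = (I − A)⁻¹ d = adj(I−A)·d / det(I−A), with det(I−A) = 0.1550:
  x_1 = (0.65·360 + 0.45·60) / 0.1550 = 261.00 / 0.1550 ≈ 1683.9
  x_2 = (0.45·360 + 0.55·60) / 0.1550 = 195.00 / 0.1550 ≈ 1258.1

x_1 = 1683.9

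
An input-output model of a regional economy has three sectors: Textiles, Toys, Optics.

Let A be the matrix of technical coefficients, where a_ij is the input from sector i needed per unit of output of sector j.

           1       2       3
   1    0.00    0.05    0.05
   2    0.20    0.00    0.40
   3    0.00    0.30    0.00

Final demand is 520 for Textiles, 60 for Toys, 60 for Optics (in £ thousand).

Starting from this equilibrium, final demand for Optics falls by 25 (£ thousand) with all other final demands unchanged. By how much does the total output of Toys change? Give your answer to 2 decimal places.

Δx_2 = -11.82

I − A =
  [   1.00    -0.05    -0.05]
  [  -0.20     1.00    -0.40]
  [   0.00    -0.30     1.00]
Cofactors of I−A, C_ij = (−1)^(i+j)·(minor ij) (rows/columns in the sector order above):
  C_11 = (1.00)(1.00) − (-0.40)(-0.30) = 0.8800
  C_12 = −[(-0.20)(1.00) − (-0.40)(0.00)] = 0.2000
  C_13 = (-0.20)(-0.30) − (1.00)(0.00) = 0.0600
  C_21 = −[(-0.05)(1.00) − (-0.05)(-0.30)] = 0.0650
  C_22 = (1.00)(1.00) − (-0.05)(0.00) = 1.0000
  C_23 = −[(1.00)(-0.30) − (-0.05)(0.00)] = 0.3000
  C_31 = (-0.05)(-0.40) − (-0.05)(1.00) = 0.0700
  C_32 = −[(1.00)(-0.40) − (-0.05)(-0.20)] = 0.4100
  C_33 = (1.00)(1.00) − (-0.05)(-0.20) = 0.9900
det(I−A) = Σ_j (I−A)_1j·C_1j = (1.00)(0.8800) + (-0.05)(0.2000) + (-0.05)(0.0600) = 0.8670
adj(I−A) = Cᵀ =
  [ 0.8800   0.0650   0.0700]
  [ 0.2000   1.0000   0.4100]
  [ 0.0600   0.3000   0.9900]
(I − A)⁻¹ = adj(I−A) / det(I−A) ≈
  [   1.0150     0.0750     0.0807]
  [   0.2307     1.1534     0.4729]
  [   0.0692     0.3460     1.1419]
Δx = (I − A)⁻¹ Δd with Δd having -25 in the Optics component and 0 elsewhere.
So Δx_2 = L_23 · (-25), where L_23 = adj(I−A)_23 / det(I−A) = 0.4100 / 0.8670.
Δx_2 = 0.4100 × (-25) / 0.8670 = -10.25 / 0.8670 ≈ -11.82.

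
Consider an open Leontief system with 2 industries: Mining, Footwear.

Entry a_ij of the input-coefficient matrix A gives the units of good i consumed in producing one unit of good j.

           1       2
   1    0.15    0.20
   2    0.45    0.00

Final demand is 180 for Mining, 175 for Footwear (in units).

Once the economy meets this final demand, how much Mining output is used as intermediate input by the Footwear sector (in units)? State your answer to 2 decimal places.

I − A =
  [   0.85    -0.20]
  [  -0.45     1.00]
det(I−A) = (0.85)(1.00) − (-0.20)(-0.45) = 0.7600
adj(I−A) = [[1.00, 0.20], [0.45, 0.85]]
(I − A)⁻¹ = adj(I−A) / det(I−A) ≈
  [   1.3158     0.2632]
  [   0.5921     1.1184]
First solve x = (I − A)⁻¹ d = adj(I−A)·d / det(I−A); in particular x_2 = (0.45·180 + 0.85·175) / 0.7600 = 229.75 / 0.7600 ≈ 302.3026.
Intermediate flow from 1 to 2: z_12 = a_12 · x_2 = 0.20 × 229.75 / 0.7600 = 45.95 / 0.7600 ≈ 60.46.

z_12 = 60.46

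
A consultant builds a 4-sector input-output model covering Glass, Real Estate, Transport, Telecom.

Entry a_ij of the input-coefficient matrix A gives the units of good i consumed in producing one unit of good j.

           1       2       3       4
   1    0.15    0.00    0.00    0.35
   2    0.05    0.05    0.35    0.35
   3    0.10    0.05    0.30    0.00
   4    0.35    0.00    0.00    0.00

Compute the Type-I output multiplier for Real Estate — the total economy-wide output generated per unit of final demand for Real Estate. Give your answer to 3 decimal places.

I − A =
  [   0.85     0.00     0.00    -0.35]
  [  -0.05     0.95    -0.35    -0.35]
  [  -0.10    -0.05     0.70     0.00]
  [  -0.35     0.00     0.00     1.00]
Compute the cofactors C_ij = (−1)^(i+j)·(3×3 minor ij) of I−A; the adjugate is their transpose:
adj(I−A) = Cᵀ =
  [ 0.647500   0.000000   0.000000   0.226625]
  [ 0.155750   0.509250   0.254625   0.232750]
  [ 0.103625   0.036375   0.691125   0.049000]
  [ 0.226625   0.000000   0.000000   0.550375]
det(I−A) = Σ_j (I−A)_1j·C_1j = (0.85)(0.647500) + (0.00)(0.155750) + (0.00)(0.103625) + (-0.35)(0.226625) = 0.47105625
(I − A)⁻¹ = adj(I−A) / det(I−A) ≈
  [   1.3746     0.0000     0.0000     0.4811]
  [   0.3306     1.0811     0.5405     0.4941]
  [   0.2200     0.0772     1.4672     0.1040]
  [   0.4811     0.0000     0.0000     1.1684]
The output multiplier for sector j is the column-j sum of the Leontief inverse (I − A)⁻¹ = adj(I−A) / det(I−A).
Column 2 of adj(I−A): (0.000000, 0.509250, 0.036375, 0.000000); det(I−A) = 0.47105625.
m_2 = (0.000000 + 0.509250 + 0.036375 + 0.000000) / 0.47105625 = 0.545625 / 0.47105625 ≈ 1.158.

m_2 = 1.158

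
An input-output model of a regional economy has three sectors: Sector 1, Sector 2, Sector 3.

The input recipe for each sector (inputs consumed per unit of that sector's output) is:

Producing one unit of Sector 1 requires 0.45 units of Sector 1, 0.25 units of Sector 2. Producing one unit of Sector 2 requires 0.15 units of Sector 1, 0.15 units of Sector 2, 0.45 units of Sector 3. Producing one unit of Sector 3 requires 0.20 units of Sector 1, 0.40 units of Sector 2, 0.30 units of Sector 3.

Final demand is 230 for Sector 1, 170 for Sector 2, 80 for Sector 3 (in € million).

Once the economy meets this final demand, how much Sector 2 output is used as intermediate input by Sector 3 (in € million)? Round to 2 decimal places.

z_23 = 228.08

I − A =
  [   0.55    -0.15    -0.20]
  [  -0.25     0.85    -0.40]
  [   0.00    -0.45     0.70]
Cofactors of I−A, C_ij = (−1)^(i+j)·(minor ij) (rows/columns in the sector order above):
  C_11 = (0.85)(0.70) − (-0.40)(-0.45) = 0.4150
  C_12 = −[(-0.25)(0.70) − (-0.40)(0.00)] = 0.1750
  C_13 = (-0.25)(-0.45) − (0.85)(0.00) = 0.1125
  C_21 = −[(-0.15)(0.70) − (-0.20)(-0.45)] = 0.1950
  C_22 = (0.55)(0.70) − (-0.20)(0.00) = 0.3850
  C_23 = −[(0.55)(-0.45) − (-0.15)(0.00)] = 0.2475
  C_31 = (-0.15)(-0.40) − (-0.20)(0.85) = 0.2300
  C_32 = −[(0.55)(-0.40) − (-0.20)(-0.25)] = 0.2700
  C_33 = (0.55)(0.85) − (-0.15)(-0.25) = 0.4300
det(I−A) = Σ_j (I−A)_1j·C_1j = (0.55)(0.4150) + (-0.15)(0.1750) + (-0.20)(0.1125) = 0.1795
adj(I−A) = Cᵀ =
  [ 0.4150   0.1950   0.2300]
  [ 0.1750   0.3850   0.2700]
  [ 0.1125   0.2475   0.4300]
(I − A)⁻¹ = adj(I−A) / det(I−A) ≈
  [   2.3120     1.0864     1.2813]
  [   0.9749     2.1448     1.5042]
  [   0.6267     1.3788     2.3955]
First solve x = (I − A)⁻¹ d = adj(I−A)·d / det(I−A); in particular x_3 = (0.1125·230 + 0.2475·170 + 0.4300·80) / 0.1795 = 102.35 / 0.1795 ≈ 570.1950.
Intermediate flow from 2 to 3: z_23 = a_23 · x_3 = 0.40 × 102.35 / 0.1795 = 40.94 / 0.1795 ≈ 228.08.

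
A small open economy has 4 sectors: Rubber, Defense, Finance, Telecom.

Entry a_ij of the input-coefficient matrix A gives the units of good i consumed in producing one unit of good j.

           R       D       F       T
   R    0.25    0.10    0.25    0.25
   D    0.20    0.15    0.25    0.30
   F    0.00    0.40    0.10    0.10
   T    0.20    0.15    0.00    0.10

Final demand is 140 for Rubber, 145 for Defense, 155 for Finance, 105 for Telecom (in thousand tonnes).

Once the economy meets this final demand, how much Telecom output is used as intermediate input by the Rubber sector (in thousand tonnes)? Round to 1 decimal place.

I − A =
  [   0.75    -0.10    -0.25    -0.25]
  [  -0.20     0.85    -0.25    -0.30]
  [   0.00    -0.40     0.90    -0.10]
  [  -0.20    -0.15     0.00     0.90]
Compute the cofactors C_ij = (−1)^(i+j)·(3×3 minor ij) of I−A; the adjugate is their transpose:
adj(I−A) = Cᵀ =
  [ 0.554250   0.208500   0.211875   0.247000]
  [ 0.221000   0.557500   0.216250   0.271250]
  [ 0.116000   0.263250   0.466000   0.171750]
  [ 0.160000   0.139250   0.083125   0.460750]
det(I−A) = Σ_j (I−A)_1j·C_1j = (0.75)(0.554250) + (-0.10)(0.221000) + (-0.25)(0.116000) + (-0.25)(0.160000) = 0.3245875
(I − A)⁻¹ = adj(I−A) / det(I−A) ≈
  [   1.7076     0.6424     0.6528     0.7610]
  [   0.6809     1.7176     0.6662     0.8357]
  [   0.3574     0.8110     1.4357     0.5291]
  [   0.4929     0.4290     0.2561     1.4195]
First solve x = (I − A)⁻¹ d = adj(I−A)·d / det(I−A); in particular x_R = (0.554250·140 + 0.208500·145 + 0.211875·155 + 0.247000·105) / 0.3245875 = 166.603125 / 0.3245875 ≈ 513.276.
Intermediate flow from T to R: z_TR = a_TR · x_R = 0.20 × 166.603125 / 0.3245875 = 33.320625 / 0.3245875 ≈ 102.7.

z_TR = 102.7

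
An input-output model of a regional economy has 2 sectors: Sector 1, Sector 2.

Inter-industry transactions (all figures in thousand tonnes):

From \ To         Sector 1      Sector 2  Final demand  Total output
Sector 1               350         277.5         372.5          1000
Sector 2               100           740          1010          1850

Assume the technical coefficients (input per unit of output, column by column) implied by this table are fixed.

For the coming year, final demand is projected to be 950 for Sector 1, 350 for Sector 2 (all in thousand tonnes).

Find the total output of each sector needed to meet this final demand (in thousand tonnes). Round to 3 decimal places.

Technical coefficients a_ij = z_ij / X_j:
  a_11 = 350/1000 = 0.35, a_21 = 100/1000 = 0.10
  a_12 = 277.5/1850 = 0.15, a_22 = 740/1850 = 0.40
I − A =
  [   0.65    -0.15]
  [  -0.10     0.60]
det(I−A) = (0.65)(0.60) − (-0.15)(-0.10) = 0.3750
adj(I−A) = [[0.60, 0.15], [0.10, 0.65]]
(I − A)⁻¹ = adj(I−A) / det(I−A) ≈
  [   1.6000     0.4000]
  [   0.2667     1.7333]
x = (I − A)⁻¹ d = adj(I−A)·d / det(I−A), with det(I−A) = 0.3750:
  x_1 = (0.60·950 + 0.15·350) / 0.3750 = 622.50 / 0.3750 = 1660.000
  x_2 = (0.10·950 + 0.65·350) / 0.3750 = 322.50 / 0.3750 = 860.000

x_1 = 1660.000, x_2 = 860.000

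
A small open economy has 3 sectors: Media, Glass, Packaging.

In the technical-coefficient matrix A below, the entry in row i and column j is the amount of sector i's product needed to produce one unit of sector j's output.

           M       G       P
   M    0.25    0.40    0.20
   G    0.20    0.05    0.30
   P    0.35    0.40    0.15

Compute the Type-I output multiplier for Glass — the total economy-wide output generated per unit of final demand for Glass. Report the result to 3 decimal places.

m_G = 4.418

I − A =
  [   0.75    -0.40    -0.20]
  [  -0.20     0.95    -0.30]
  [  -0.35    -0.40     0.85]
Cofactors of I−A, C_ij = (−1)^(i+j)·(minor ij) (rows/columns in the sector order above):
  C_11 = (0.95)(0.85) − (-0.30)(-0.40) = 0.6875
  C_12 = −[(-0.20)(0.85) − (-0.30)(-0.35)] = 0.2750
  C_13 = (-0.20)(-0.40) − (0.95)(-0.35) = 0.4125
  C_21 = −[(-0.40)(0.85) − (-0.20)(-0.40)] = 0.4200
  C_22 = (0.75)(0.85) − (-0.20)(-0.35) = 0.5675
  C_23 = −[(0.75)(-0.40) − (-0.40)(-0.35)] = 0.4400
  C_31 = (-0.40)(-0.30) − (-0.20)(0.95) = 0.3100
  C_32 = −[(0.75)(-0.30) − (-0.20)(-0.20)] = 0.2650
  C_33 = (0.75)(0.95) − (-0.40)(-0.20) = 0.6325
det(I−A) = Σ_j (I−A)_1j·C_1j = (0.75)(0.6875) + (-0.40)(0.2750) + (-0.20)(0.4125) = 0.323125
adj(I−A) = Cᵀ =
  [ 0.6875   0.4200   0.3100]
  [ 0.2750   0.5675   0.2650]
  [ 0.4125   0.4400   0.6325]
(I − A)⁻¹ = adj(I−A) / det(I−A) ≈
  [   2.1277     1.2998     0.9594]
  [   0.8511     1.7563     0.8201]
  [   1.2766     1.3617     1.9574]
The output multiplier for sector j is the column-j sum of the Leontief inverse (I − A)⁻¹ = adj(I−A) / det(I−A).
Column G of adj(I−A): (0.4200, 0.5675, 0.4400); det(I−A) = 0.323125.
m_G = (0.4200 + 0.5675 + 0.4400) / 0.323125 = 1.4275 / 0.323125 ≈ 4.418.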